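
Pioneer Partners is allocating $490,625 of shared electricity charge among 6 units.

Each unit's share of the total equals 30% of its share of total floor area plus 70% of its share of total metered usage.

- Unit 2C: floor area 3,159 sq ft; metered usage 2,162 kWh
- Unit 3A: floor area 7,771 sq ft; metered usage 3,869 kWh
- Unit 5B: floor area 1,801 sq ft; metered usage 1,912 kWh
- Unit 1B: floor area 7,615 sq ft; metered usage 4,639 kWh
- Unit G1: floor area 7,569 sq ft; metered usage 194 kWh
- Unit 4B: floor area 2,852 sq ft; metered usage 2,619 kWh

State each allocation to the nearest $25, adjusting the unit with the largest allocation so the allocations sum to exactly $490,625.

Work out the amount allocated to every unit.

Totals — floor area 30,767, metered usage 15,395.
Blended shares (30% floor area + 70% metered usage): Unit 2C 0.1291; Unit 3A 0.2517; Unit 5B 0.1045; Unit 1B 0.2852; Unit G1 0.0826; Unit 4B 0.1469.
Unrounded shares: Unit 2C 63,343.18; Unit 3A 123,487.12; Unit 5B 51,269.50; Unit 1B 139,918.28; Unit G1 40,537.47; Unit 4B 72,069.44.
At nearest $25: Unit 2C $63,350; Unit 3A $123,475; Unit 5B $51,275; Unit 1B $139,925; Unit G1 $40,525; Unit 4B $72,075. Sum = $490,625.
Rounded total matches; no reconciliation needed.

Unit 2C: $63,350; Unit 3A: $123,475; Unit 5B: $51,275; Unit 1B: $139,925; Unit G1: $40,525; Unit 4B: $72,075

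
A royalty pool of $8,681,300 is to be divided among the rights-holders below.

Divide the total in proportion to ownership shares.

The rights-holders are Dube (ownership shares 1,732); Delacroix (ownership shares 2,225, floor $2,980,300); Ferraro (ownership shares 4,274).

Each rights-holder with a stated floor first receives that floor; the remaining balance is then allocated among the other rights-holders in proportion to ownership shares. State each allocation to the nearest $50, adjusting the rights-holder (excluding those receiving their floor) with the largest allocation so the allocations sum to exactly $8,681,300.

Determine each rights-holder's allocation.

Minimums first: Delacroix $2,980,300. Residual $5,701,000.
Residual split over remaining ownership shares 6,006: Dube 1,644,044.62 → $1,644,050; Ferraro 4,056,955.38 → $4,056,950.

Dube: $1,644,050 | Delacroix: $2,980,300 | Ferraro: $4,056,950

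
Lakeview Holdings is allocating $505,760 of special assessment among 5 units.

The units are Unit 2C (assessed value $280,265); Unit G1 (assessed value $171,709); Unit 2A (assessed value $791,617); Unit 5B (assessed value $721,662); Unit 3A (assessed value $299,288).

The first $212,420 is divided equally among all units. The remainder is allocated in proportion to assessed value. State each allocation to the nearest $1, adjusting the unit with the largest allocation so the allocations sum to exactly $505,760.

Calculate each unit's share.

First tranche $212,420 split equally: $42,484 each.
Remainder $293,340 by assessed value (total 2,264,541): Unit 2C 36,304.46 → $36,304; Unit G1 22,242.53 → $22,243; Unit 2A 102,543.05 → $102,543; Unit 5B 93,481.34 → $93,481; Unit 3A 38,768.63 → $38,769.
Totals: Unit 2C $42,484 + $36,304 = $78,788; Unit G1 $42,484 + $22,243 = $64,727; Unit 2A $42,484 + $102,543 = $145,027; Unit 5B $42,484 + $93,481 = $135,965; Unit 3A $42,484 + $38,769 = $81,253.

Unit 2C: $78,788 · Unit G1: $64,727 · Unit 2A: $145,027 · Unit 5B: $135,965 · Unit 3A: $81,253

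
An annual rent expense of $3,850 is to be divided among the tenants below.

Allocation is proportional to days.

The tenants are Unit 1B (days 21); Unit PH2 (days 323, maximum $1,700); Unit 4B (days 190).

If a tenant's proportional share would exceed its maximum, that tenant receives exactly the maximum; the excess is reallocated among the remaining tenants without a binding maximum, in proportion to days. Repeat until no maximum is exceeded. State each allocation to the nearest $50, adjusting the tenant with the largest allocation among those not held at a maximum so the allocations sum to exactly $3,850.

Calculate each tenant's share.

Unit 1B: $200; Unit PH2: $1,700; Unit 4B: $1,950

Sum of days: 534.
Proportional shares (ignoring caps): Unit 1B 151.40; Unit PH2 2,328.75; Unit 4B 1,369.85.
Held at cap: Unit PH2 ($1,700); balance $2,150 reallocated over remaining days 211.
Shares after redistribution: Unit 1B 213.98 → $200; Unit 4B 1,936.02 → $1,950.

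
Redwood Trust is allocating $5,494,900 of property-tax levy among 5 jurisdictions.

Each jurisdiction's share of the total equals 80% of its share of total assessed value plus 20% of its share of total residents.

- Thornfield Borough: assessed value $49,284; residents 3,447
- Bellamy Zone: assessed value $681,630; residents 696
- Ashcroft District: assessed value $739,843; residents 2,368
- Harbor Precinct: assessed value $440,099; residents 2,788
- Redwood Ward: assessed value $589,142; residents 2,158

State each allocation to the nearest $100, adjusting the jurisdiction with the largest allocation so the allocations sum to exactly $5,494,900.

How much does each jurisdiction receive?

Totals — assessed value 2,499,998, residents 11,457.
Composite weights (80% assessed value + 20% residents): Thornfield Borough 0.0759; Bellamy Zone 0.2303; Ashcroft District 0.2781; Harbor Precinct 0.1895; Redwood Ward 0.2262.
Unrounded shares: Thornfield Borough 417,303.11; Bellamy Zone 1,265,319.15; Ashcroft District 1,528,060.93; Harbor Precinct 1,041,287.55; Redwood Ward 1,242,929.26.
Rounded to nearest $100: Thornfield Borough $417,300; Bellamy Zone $1,265,300; Ashcroft District $1,528,100; Harbor Precinct $1,041,300; Redwood Ward $1,242,900. Sum = $5,494,900.
Rounded total matches; no reconciliation needed.

Thornfield Borough: $417,300 | Bellamy Zone: $1,265,300 | Ashcroft District: $1,528,100 | Harbor Precinct: $1,041,300 | Redwood Ward: $1,242,900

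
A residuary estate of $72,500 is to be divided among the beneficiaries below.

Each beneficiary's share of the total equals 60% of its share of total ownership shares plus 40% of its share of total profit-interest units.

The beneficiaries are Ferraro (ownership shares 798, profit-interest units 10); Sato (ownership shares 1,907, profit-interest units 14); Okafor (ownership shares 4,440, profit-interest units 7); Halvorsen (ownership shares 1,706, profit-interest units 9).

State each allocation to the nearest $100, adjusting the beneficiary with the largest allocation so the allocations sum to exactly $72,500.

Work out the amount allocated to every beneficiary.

Ferraro: $11,200 · Sato: $19,500 · Okafor: $26,900 · Halvorsen: $14,900

Totals — ownership shares 8,851, profit-interest units 40.
Composite weights (60% ownership shares + 40% profit-interest units): Ferraro 0.1541; Sato 0.2693; Okafor 0.3710; Halvorsen 0.2056.
Unrounded shares: Ferraro 11,171.93; Sato 19,522.33; Okafor 26,896.26; Halvorsen 14,909.48.
Rounded to nearest $100: Ferraro $11,200; Sato $19,500; Okafor $26,900; Halvorsen $14,900. Sum = $72,500.
Rounded total matches; no reconciliation needed.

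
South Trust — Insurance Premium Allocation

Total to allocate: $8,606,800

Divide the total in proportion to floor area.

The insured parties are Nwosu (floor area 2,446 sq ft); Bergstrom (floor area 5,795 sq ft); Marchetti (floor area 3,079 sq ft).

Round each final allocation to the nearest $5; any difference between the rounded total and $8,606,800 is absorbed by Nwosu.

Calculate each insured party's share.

Sum of floor area: 11,320.
Proportional shares: Nwosu 2,446/11,320 × $8,606,800 = 1,859,737.88; Bergstrom 5,795/11,320 × $8,606,800 = 4,406,042.93; Marchetti 3,079/11,320 × $8,606,800 = 2,341,019.19.
At nearest $5: Nwosu $1,859,740; Bergstrom $4,406,045; Marchetti $2,341,020. Sum = $8,606,805.
Difference $8,606,800 − $8,606,805 = −$5 applied to Nwosu: Nwosu becomes $1,859,735.

Nwosu: $1,859,735; Bergstrom: $4,406,045; Marchetti: $2,341,020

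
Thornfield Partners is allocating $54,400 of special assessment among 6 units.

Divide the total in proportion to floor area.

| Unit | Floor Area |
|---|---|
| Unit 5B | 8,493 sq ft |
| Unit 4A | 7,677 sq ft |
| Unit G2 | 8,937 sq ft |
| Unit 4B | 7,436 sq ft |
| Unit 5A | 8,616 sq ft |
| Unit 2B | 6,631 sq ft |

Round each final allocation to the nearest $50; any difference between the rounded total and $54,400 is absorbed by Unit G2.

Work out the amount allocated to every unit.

Unit 5B: $9,650; Unit 4A: $8,750; Unit G2: $10,200; Unit 4B: $8,450; Unit 5A: $9,800; Unit 2B: $7,550

Combined floor area = 47,790.
Unrounded shares: Unit 5B 8,493/47,790 × $54,400 = 9,667.70; Unit 4A 7,677/47,790 × $54,400 = 8,738.83; Unit G2 8,937/47,790 × $54,400 = 10,173.11; Unit 4B 7,436/47,790 × $54,400 = 8,464.50; Unit 5A 8,616/47,790 × $54,400 = 9,807.71; Unit 2B 6,631/47,790 × $54,400 = 7,548.16.
At nearest $50: Unit 5B $9,650; Unit 4A $8,750; Unit G2 $10,150; Unit 4B $8,450; Unit 5A $9,800; Unit 2B $7,550. Sum = $54,350.
Difference $54,400 − $54,350 = +$50 applied to Unit G2: Unit G2 becomes $10,200.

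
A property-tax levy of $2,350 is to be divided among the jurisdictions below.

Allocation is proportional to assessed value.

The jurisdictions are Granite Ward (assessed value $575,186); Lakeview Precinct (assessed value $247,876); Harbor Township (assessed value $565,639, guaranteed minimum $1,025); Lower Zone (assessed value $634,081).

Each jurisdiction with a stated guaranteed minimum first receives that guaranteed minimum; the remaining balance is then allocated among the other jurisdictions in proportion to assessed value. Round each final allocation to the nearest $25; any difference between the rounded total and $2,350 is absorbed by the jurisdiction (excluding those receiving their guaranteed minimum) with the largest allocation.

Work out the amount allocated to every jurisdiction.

Minimums first: Harbor Township $1,025. Balance $1,325.
Balance split over remaining assessed value 1,457,143: Granite Ward 523.02 → $525; Lakeview Precinct 225.40 → $225; Lower Zone 576.58 → $575.

Granite Ward: $525 | Lakeview Precinct: $225 | Harbor Township: $1,025 | Lower Zone: $575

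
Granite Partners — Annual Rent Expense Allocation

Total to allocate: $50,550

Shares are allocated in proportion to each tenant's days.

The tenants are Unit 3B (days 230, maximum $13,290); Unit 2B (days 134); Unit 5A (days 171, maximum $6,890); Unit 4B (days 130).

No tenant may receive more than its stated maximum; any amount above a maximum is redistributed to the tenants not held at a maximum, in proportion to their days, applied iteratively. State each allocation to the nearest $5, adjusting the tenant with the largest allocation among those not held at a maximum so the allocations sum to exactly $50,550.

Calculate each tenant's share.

Unit 3B: $13,290 · Unit 2B: $15,415 · Unit 5A: $6,890 · Unit 4B: $14,955

Combined days = 665.
Proportional shares (ignoring caps): Unit 3B 17,483.46; Unit 2B 10,186.02; Unit 5A 12,998.57; Unit 4B 9,881.95.
Cap binds for Unit 3B ($13,290), Unit 5A ($6,890); remaining pool $30,370 reallocated over remaining days 264.
Remaining shares: Unit 2B 15,415.08 → $15,415; Unit 4B 14,954.92 → $14,955.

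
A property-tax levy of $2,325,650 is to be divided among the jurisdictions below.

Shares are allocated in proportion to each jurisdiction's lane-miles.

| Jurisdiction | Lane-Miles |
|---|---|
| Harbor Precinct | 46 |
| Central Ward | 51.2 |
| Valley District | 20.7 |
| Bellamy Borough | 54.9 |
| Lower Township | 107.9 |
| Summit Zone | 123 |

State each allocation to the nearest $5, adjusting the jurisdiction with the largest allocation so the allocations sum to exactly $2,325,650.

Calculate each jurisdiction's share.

Lane-miles total: 403.7.
Raw shares: Harbor Precinct 46/403.7 × $2,325,650 = 264,998.51; Central Ward 51.2/403.7 × $2,325,650 = 294,954.87; Valley District 20.7/403.7 × $2,325,650 = 119,249.33; Bellamy Borough 54.9/403.7 × $2,325,650 = 316,269.97; Lower Township 107.9/403.7 × $2,325,650 = 621,594.34; Summit Zone 123/403.7 × $2,325,650 = 708,582.98.
After rounding ($5): Harbor Precinct $265,000; Central Ward $294,955; Valley District $119,250; Bellamy Borough $316,270; Lower Township $621,595; Summit Zone $708,585. Sum = $2,325,655.
Difference $2,325,650 − $2,325,655 = −$5 applied to largest allocation (Summit Zone): Summit Zone becomes $708,580.

Harbor Precinct: $265,000 · Central Ward: $294,955 · Valley District: $119,250 · Bellamy Borough: $316,270 · Lower Township: $621,595 · Summit Zone: $708,580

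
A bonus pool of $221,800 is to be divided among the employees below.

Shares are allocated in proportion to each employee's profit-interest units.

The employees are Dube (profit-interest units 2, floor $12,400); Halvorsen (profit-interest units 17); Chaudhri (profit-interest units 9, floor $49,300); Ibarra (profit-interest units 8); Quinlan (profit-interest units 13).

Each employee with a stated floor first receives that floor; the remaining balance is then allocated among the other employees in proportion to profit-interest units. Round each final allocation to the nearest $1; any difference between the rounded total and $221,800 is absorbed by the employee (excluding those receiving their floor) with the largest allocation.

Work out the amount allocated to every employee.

Dube: $12,400 | Halvorsen: $71,624 | Chaudhri: $49,300 | Ibarra: $33,705 | Quinlan: $54,771

Minimums first: Dube $12,400; Chaudhri $49,300. Remaining pool $160,100.
Remaining pool split over remaining profit-interest units 38: Halvorsen 71,623.68 → $71,624; Ibarra 33,705.26 → $33,705; Quinlan 54,771.05 → $54,771.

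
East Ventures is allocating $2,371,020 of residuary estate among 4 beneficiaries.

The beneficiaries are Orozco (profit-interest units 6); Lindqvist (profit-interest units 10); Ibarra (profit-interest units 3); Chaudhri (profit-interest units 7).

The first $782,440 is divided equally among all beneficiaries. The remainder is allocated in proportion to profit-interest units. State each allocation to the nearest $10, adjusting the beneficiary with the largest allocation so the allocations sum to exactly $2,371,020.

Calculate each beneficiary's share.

Equal tier: $782,440 ÷ 4 = $195,610 apiece.
Remainder $1,588,580 by profit-interest units (total 26): Orozco 366,595.38 → $366,600; Lindqvist 610,992.31 → $610,990; Ibarra 183,297.69 → $183,300; Chaudhri 427,694.62 → $427,690.
Totals: Orozco $195,610 + $366,600 = $562,210; Lindqvist $195,610 + $610,990 = $806,600; Ibarra $195,610 + $183,300 = $378,910; Chaudhri $195,610 + $427,690 = $623,300.

Orozco: $562,210; Lindqvist: $806,600; Ibarra: $378,910; Chaudhri: $623,300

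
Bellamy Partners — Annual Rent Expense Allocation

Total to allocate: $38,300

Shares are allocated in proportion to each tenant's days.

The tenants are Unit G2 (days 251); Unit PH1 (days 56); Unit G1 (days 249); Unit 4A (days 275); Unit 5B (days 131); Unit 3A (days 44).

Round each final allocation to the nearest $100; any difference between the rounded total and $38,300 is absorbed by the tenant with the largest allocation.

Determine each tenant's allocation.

Unit G2: $9,600 | Unit PH1: $2,100 | Unit G1: $9,500 | Unit 4A: $10,400 | Unit 5B: $5,000 | Unit 3A: $1,700

Combined days = 1,006.
Pro-rata amounts: Unit G2 251/1,006 × $38,300 = 9,555.96; Unit PH1 56/1,006 × $38,300 = 2,132.01; Unit G1 249/1,006 × $38,300 = 9,479.82; Unit 4A 275/1,006 × $38,300 = 10,469.68; Unit 5B 131/1,006 × $38,300 = 4,987.38; Unit 3A 44/1,006 × $38,300 = 1,675.15.
Rounded to nearest $100: Unit G2 $9,600; Unit PH1 $2,100; Unit G1 $9,500; Unit 4A $10,500; Unit 5B $5,000; Unit 3A $1,700. Sum = $38,400.
Difference $38,300 − $38,400 = −$100 applied to largest allocation (Unit 4A): Unit 4A becomes $10,400.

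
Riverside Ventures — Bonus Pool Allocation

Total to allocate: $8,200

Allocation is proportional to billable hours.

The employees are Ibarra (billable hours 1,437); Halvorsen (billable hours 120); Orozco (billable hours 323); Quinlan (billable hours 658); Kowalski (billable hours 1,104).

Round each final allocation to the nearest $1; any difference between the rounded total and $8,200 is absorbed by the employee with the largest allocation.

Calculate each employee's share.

Ibarra: $3,236; Halvorsen: $270; Orozco: $727; Quinlan: $1,481; Kowalski: $2,486

Combined billable hours = 3,642.
Proportional shares: Ibarra 1,437/3,642 × $8,200 = 3,235.42; Halvorsen 120/3,642 × $8,200 = 270.18; Orozco 323/3,642 × $8,200 = 727.24; Quinlan 658/3,642 × $8,200 = 1,481.49; Kowalski 1,104/3,642 × $8,200 = 2,485.67.
After rounding ($1): Ibarra $3,235; Halvorsen $270; Orozco $727; Quinlan $1,481; Kowalski $2,486. Sum = $8,199.
Difference $8,200 − $8,199 = +$1 applied to largest allocation (Ibarra): Ibarra becomes $3,236.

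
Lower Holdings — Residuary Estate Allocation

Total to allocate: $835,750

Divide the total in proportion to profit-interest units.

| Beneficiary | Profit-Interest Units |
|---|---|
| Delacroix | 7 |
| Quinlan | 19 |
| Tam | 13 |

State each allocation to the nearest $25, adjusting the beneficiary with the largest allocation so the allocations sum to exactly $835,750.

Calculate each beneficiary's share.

Combined profit-interest units = 39.
Raw shares: Delacroix 7/39 × $835,750 = 150,006.41; Quinlan 19/39 × $835,750 = 407,160.26; Tam 13/39 × $835,750 = 278,583.33.
At nearest $25: Delacroix $150,000; Quinlan $407,150; Tam $278,575. Sum = $835,725.
Difference $835,750 − $835,725 = +$25 applied to largest allocation (Quinlan): Quinlan becomes $407,175.

Delacroix: $150,000; Quinlan: $407,175; Tam: $278,575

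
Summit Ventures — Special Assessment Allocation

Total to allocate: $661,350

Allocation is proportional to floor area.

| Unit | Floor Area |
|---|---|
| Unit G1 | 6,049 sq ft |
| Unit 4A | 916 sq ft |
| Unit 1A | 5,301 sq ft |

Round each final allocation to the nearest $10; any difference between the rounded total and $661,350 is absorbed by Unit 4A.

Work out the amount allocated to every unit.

Unit G1: $326,150 · Unit 4A: $49,380 · Unit 1A: $285,820

Total floor area = 12,266.
Unrounded shares: Unit G1 6,049/12,266 × $661,350 = 326,145.94; Unit 4A 916/12,266 × $661,350 = 49,388.28; Unit 1A 5,301/12,266 × $661,350 = 285,815.78.
After rounding ($10): Unit G1 $326,150; Unit 4A $49,390; Unit 1A $285,820. Sum = $661,360.
Difference $661,350 − $661,360 = −$10 applied to Unit 4A: Unit 4A becomes $49,380.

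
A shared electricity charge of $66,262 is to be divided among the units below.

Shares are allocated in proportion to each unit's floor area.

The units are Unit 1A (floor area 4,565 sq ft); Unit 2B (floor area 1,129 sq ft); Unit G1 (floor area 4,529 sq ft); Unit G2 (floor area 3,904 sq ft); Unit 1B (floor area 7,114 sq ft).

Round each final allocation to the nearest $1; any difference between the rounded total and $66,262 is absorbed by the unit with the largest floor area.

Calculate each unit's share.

Floor area total: 4,565 + 1,129 + 4,529 + 3,904 + 7,114 = 21,241.
Pro-rata amounts: Unit 1A 14,240.67; Unit 2B 3,521.95; Unit G1 14,128.36; Unit G2 12,178.66; Unit 1B 22,192.36.
After rounding ($1): Unit 1A $14,241; Unit 2B $3,522; Unit G1 $14,128; Unit G2 $12,179; Unit 1B $22,192. Sum = $66,262.
Rounded total matches; no reconciliation needed.

Unit 1A: $14,241; Unit 2B: $3,522; Unit G1: $14,128; Unit G2: $12,179; Unit 1B: $22,192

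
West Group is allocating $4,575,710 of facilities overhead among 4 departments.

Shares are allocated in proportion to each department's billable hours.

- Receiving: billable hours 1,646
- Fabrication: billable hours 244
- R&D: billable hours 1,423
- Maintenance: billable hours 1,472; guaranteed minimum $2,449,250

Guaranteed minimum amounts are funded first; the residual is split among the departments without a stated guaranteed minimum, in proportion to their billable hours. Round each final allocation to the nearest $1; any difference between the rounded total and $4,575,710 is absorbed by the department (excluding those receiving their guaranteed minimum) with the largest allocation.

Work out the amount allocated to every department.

Guaranteed amounts: Maintenance $2,449,250. Remaining pool $2,126,460.
Remaining pool split over remaining billable hours 3,313: Receiving 1,056,490.54 → $1,056,491; Fabrication 156,612.21 → $156,612; R&D 913,357.25 → $913,357.

Receiving: $1,056,491 | Fabrication: $156,612 | R&D: $913,357 | Maintenance: $2,449,250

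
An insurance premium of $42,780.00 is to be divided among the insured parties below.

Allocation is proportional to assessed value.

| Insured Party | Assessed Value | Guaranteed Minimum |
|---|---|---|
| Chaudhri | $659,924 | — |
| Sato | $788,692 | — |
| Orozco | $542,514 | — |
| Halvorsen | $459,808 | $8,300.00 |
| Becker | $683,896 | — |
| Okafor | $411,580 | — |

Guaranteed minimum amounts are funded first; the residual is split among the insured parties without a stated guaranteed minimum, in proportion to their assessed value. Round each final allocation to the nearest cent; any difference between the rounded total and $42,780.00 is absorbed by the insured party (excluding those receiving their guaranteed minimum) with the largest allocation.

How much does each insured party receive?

Guaranteed amounts: Halvorsen $8,300.00. Remaining pool $34,480.00.
Remaining pool split over remaining assessed value 3,086,606: Chaudhri 7,371.9093 → $7,371.91; Sato 8,810.3568 → $8,810.36; Orozco 6,060.3403 → $6,060.34; Becker 7,639.6968 → $7,639.70; Okafor 4,597.6968 → $4,597.70.
Rounding difference −$0.01 applied to Sato → $8,810.35.

Chaudhri: $7,371.91 · Sato: $8,810.35 · Orozco: $6,060.34 · Halvorsen: $8,300.00 · Becker: $7,639.70 · Okafor: $4,597.70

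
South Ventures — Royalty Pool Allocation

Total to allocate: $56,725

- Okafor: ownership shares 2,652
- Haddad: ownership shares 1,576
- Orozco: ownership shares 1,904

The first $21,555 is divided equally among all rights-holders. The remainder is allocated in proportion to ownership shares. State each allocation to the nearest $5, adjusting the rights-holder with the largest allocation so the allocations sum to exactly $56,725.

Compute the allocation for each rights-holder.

Okafor: $22,395 | Haddad: $16,225 | Orozco: $18,105

$21,555 shared equally gives $7,185 per rights-holder.
Remainder $35,170 by ownership shares (total 6,132): Okafor 15,210.51 → $15,210; Haddad 9,039.13 → $9,040; Orozco 10,920.37 → $10,920.
Totals: Okafor $7,185 + $15,210 = $22,395; Haddad $7,185 + $9,040 = $16,225; Orozco $7,185 + $10,920 = $18,105.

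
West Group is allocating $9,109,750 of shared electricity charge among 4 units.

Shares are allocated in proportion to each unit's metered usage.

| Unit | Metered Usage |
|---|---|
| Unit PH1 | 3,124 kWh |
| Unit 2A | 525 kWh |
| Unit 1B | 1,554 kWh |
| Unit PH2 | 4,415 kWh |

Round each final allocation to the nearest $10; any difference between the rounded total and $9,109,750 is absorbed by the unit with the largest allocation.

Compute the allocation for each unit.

Total metered usage = 9,618.
Raw shares: Unit PH1 3,124/9,618 × $9,109,750 = 2,958,916.51; Unit 2A 525/9,618 × $9,109,750 = 497,257.10; Unit 1B 1,554/9,618 × $9,109,750 = 1,471,881.00; Unit PH2 4,415/9,618 × $9,109,750 = 4,181,695.39.
At nearest $10: Unit PH1 $2,958,920; Unit 2A $497,260; Unit 1B $1,471,880; Unit PH2 $4,181,700. Sum = $9,109,760.
Difference $9,109,750 − $9,109,760 = −$10 applied to largest allocation (Unit PH2): Unit PH2 becomes $4,181,690.

Unit PH1: $2,958,920 | Unit 2A: $497,260 | Unit 1B: $1,471,880 | Unit PH2: $4,181,690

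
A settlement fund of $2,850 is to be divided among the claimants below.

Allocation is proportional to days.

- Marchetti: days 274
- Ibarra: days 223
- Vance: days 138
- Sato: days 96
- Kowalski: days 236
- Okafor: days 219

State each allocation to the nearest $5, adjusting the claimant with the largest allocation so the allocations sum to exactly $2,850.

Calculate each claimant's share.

Total days = 1,186.
Pro-rata amounts: Marchetti 274/1,186 × $2,850 = 658.43; Ibarra 223/1,186 × $2,850 = 535.88; Vance 138/1,186 × $2,850 = 331.62; Sato 96/1,186 × $2,850 = 230.69; Kowalski 236/1,186 × $2,850 = 567.12; Okafor 219/1,186 × $2,850 = 526.26.
Rounded to nearest $5: Marchetti $660; Ibarra $535; Vance $330; Sato $230; Kowalski $565; Okafor $525. Sum = $2,845.
Difference $2,850 − $2,845 = +$5 applied to largest allocation (Marchetti): Marchetti becomes $665.

Marchetti: $665 · Ibarra: $535 · Vance: $330 · Sato: $230 · Kowalski: $565 · Okafor: $525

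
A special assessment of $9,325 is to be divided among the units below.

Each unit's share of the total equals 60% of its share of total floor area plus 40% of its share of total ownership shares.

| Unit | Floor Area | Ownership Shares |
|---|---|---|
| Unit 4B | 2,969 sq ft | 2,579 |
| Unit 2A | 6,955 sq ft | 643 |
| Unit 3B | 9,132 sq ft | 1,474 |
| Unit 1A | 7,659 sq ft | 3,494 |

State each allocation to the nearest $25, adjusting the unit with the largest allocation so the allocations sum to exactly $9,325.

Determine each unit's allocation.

Totals — floor area 26,715, ownership shares 8,190.
Blended shares (60% floor area + 40% ownership shares): Unit 4B 0.1926; Unit 2A 0.1876; Unit 3B 0.2771; Unit 1A 0.3427.
Unrounded shares: Unit 4B 1,796.37; Unit 2A 1,749.45; Unit 3B 2,583.85; Unit 1A 3,195.33.
Rounded to nearest $25: Unit 4B $1,800; Unit 2A $1,750; Unit 3B $2,575; Unit 1A $3,200. Sum = $9,325.
Sum already equals the total — no adjustment.

Unit 4B: $1,800 | Unit 2A: $1,750 | Unit 3B: $2,575 | Unit 1A: $3,200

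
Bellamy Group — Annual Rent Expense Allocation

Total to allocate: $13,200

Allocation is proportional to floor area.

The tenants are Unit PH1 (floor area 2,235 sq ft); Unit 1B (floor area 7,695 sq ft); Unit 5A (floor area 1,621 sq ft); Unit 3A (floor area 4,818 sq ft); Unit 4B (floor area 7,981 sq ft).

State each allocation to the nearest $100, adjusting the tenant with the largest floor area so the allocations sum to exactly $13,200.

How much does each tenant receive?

Unit PH1: $1,200 · Unit 1B: $4,200 · Unit 5A: $900 · Unit 3A: $2,600 · Unit 4B: $4,300

Combined floor area = 2,235 + 7,695 + 1,621 + 4,818 + 7,981 = 24,350.
Raw shares: Unit PH1 1,211.58; Unit 1B 4,171.42; Unit 5A 878.74; Unit 3A 2,611.81; Unit 4B 4,326.46.
Rounded to nearest $100: Unit PH1 $1,200; Unit 1B $4,200; Unit 5A $900; Unit 3A $2,600; Unit 4B $4,300. Sum = $13,200.
Rounded total matches; no reconciliation needed.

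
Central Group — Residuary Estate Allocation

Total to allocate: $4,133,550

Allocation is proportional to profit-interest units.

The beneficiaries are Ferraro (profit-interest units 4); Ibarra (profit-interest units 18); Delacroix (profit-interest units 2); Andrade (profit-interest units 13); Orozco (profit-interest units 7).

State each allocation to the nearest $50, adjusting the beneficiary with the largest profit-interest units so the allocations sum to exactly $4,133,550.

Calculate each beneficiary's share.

Sum of profit-interest units: 4 + 18 + 2 + 13 + 7 = 44.
Pro-rata amounts: Ferraro 375,777.27; Ibarra 1,690,997.73; Delacroix 187,888.64; Andrade 1,221,276.14; Orozco 657,610.23.
After rounding ($50): Ferraro $375,800; Ibarra $1,691,000; Delacroix $187,900; Andrade $1,221,300; Orozco $657,600. Sum = $4,133,600.
Difference $4,133,550 − $4,133,600 = −$50 applied to largest profit-interest units (Ibarra): Ibarra becomes $1,690,950.

Ferraro: $375,800 | Ibarra: $1,690,950 | Delacroix: $187,900 | Andrade: $1,221,300 | Orozco: $657,600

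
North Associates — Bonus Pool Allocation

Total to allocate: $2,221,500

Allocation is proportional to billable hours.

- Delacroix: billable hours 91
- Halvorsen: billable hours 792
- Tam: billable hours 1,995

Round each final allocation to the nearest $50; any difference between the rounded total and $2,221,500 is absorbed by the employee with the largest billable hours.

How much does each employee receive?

Sum of billable hours: 91 + 792 + 1,995 = 2,878.
Pro-rata amounts: Delacroix 70,242.01; Halvorsen 611,337.04; Tam 1,539,920.95.
After rounding ($50): Delacroix $70,250; Halvorsen $611,350; Tam $1,539,900. Sum = $2,221,500.
Rounded total matches; no reconciliation needed.

Delacroix: $70,250; Halvorsen: $611,350; Tam: $1,539,900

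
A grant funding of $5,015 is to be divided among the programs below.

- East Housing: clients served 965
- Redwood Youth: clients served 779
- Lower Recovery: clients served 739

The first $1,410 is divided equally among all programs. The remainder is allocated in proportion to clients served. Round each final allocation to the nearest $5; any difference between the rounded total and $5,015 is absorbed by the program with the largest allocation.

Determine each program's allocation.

First tranche $1,410 split equally: $470 each.
Remainder $3,605 by clients served (total 2,483): East Housing 1,401.06 → $1,400; Redwood Youth 1,131.01 → $1,130; Lower Recovery 1,072.93 → $1,075.
Totals: East Housing $470 + $1,400 = $1,870; Redwood Youth $470 + $1,130 = $1,600; Lower Recovery $470 + $1,075 = $1,545.

East Housing: $1,870 · Redwood Youth: $1,600 · Lower Recovery: $1,545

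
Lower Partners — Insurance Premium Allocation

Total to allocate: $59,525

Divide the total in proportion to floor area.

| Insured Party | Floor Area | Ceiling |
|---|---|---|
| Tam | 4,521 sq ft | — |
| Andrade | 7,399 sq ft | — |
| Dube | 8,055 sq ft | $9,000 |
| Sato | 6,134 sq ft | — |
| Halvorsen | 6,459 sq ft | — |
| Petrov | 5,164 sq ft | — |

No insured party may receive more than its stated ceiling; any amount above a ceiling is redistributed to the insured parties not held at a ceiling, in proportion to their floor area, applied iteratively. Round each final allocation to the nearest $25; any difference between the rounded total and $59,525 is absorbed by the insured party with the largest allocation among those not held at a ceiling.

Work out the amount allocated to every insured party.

Tam: $7,700 | Andrade: $12,575 | Dube: $9,000 | Sato: $10,450 | Halvorsen: $11,000 | Petrov: $8,800

Combined floor area = 37,732.
Proportional shares (ignoring caps): Tam 7,132.21; Andrade 11,672.47; Dube 12,707.35; Sato 9,676.84; Halvorsen 10,189.55; Petrov 8,146.59.
Cap binds for Dube ($9,000); remaining pool $50,525 reallocated over remaining floor area 29,677.
Redistributed shares: Tam 7,696.99 → $7,700; Andrade 12,596.77 → $12,600; Sato 10,443.12 → $10,450; Halvorsen 10,996.43 → $11,000; Petrov 8,791.69 → $8,800.
Rounding difference −$25 applied to Andrade → $12,575.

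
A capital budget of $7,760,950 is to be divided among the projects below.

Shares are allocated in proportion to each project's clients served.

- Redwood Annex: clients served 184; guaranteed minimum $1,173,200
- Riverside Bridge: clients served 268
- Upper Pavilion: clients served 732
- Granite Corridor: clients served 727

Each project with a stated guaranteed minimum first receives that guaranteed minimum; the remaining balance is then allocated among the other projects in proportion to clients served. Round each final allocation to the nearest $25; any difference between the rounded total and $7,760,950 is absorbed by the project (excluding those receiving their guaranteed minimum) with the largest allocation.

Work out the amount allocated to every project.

Redwood Annex: $1,173,200; Riverside Bridge: $1,022,300; Upper Pavilion: $2,792,275; Granite Corridor: $2,773,175

Fund the minimums — Redwood Annex $1,173,200. Remaining pool $6,587,750.
Remaining pool split over remaining clients served 1,727: Riverside Bridge 1,022,302.84 → $1,022,300; Upper Pavilion 2,792,259.99 → $2,792,250; Granite Corridor 2,773,187.17 → $2,773,175.
Rounding difference +$25 applied to Upper Pavilion → $2,792,275.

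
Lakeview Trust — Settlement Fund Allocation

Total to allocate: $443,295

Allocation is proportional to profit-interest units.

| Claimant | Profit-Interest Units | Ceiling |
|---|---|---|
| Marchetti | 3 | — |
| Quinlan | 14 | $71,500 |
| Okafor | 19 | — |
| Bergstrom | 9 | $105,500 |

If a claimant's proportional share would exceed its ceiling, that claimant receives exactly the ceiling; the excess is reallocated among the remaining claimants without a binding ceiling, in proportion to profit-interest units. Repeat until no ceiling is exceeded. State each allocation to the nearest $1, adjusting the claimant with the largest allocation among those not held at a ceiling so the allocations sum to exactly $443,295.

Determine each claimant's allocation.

Sum of profit-interest units: 45.
Unconstrained shares: Marchetti 29,553.00; Quinlan 137,914.00; Okafor 187,169.00; Bergstrom 88,659.00.
Capped: Quinlan ($71,500); residual $371,795 reallocated over remaining profit-interest units 31.
Capped: Bergstrom ($105,500); residual $266,295 reallocated over remaining profit-interest units 22.
Shares after redistribution: Marchetti 36,312.95 → $36,313; Okafor 229,982.05 → $229,982.

Marchetti: $36,313 · Quinlan: $71,500 · Okafor: $229,982 · Bergstrom: $105,500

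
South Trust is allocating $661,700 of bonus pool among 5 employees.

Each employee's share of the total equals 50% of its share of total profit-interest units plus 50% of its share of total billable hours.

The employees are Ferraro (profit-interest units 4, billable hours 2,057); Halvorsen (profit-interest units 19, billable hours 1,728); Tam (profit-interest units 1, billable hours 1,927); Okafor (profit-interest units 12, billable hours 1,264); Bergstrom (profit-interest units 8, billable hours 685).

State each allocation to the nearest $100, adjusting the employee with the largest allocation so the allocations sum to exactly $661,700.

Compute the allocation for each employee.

Totals — profit-interest units 44, billable hours 7,661.
Combined weights (50% profit-interest units + 50% billable hours): Ferraro 0.1797; Halvorsen 0.3287; Tam 0.1371; Okafor 0.2189; Bergstrom 0.1356.
Pro-rata amounts: Ferraro 118,911.43; Halvorsen 217,492.92; Tam 90,739.26; Okafor 144,819.26; Bergstrom 89,737.14.
At nearest $100: Ferraro $118,900; Halvorsen $217,500; Tam $90,700; Okafor $144,800; Bergstrom $89,700. Sum = $661,600.
Difference $661,700 − $661,600 = +$100 applied to largest allocation (Halvorsen): Halvorsen becomes $217,600.

Ferraro: $118,900 · Halvorsen: $217,600 · Tam: $90,700 · Okafor: $144,800 · Bergstrom: $89,700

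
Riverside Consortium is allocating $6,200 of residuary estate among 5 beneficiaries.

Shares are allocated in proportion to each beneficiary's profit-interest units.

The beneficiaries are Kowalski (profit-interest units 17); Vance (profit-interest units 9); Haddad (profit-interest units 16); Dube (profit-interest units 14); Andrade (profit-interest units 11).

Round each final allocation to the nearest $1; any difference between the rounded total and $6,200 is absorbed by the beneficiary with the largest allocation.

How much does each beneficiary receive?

Profit-interest units total: 67.
Proportional shares: Kowalski 17/67 × $6,200 = 1,573.13; Vance 9/67 × $6,200 = 832.84; Haddad 16/67 × $6,200 = 1,480.60; Dube 14/67 × $6,200 = 1,295.52; Andrade 11/67 × $6,200 = 1,017.91.
At nearest $1: Kowalski $1,573; Vance $833; Haddad $1,481; Dube $1,296; Andrade $1,018. Sum = $6,201.
Difference $6,200 − $6,201 = −$1 applied to largest allocation (Kowalski): Kowalski becomes $1,572.

Kowalski: $1,572; Vance: $833; Haddad: $1,481; Dube: $1,296; Andrade: $1,018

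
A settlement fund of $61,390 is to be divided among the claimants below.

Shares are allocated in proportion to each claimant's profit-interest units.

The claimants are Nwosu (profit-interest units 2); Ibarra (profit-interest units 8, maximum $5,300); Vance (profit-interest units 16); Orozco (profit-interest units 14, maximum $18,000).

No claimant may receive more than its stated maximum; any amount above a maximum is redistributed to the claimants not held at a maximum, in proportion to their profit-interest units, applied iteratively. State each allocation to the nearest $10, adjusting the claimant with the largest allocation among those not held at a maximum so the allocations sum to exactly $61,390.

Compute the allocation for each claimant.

Nwosu: $4,230 | Ibarra: $5,300 | Vance: $33,860 | Orozco: $18,000

Combined profit-interest units = 40.
Pro-rata shares before constraints: Nwosu 3,069.50; Ibarra 12,278.00; Vance 24,556.00; Orozco 21,486.50.
Capped: Ibarra ($5,300), Orozco ($18,000); balance $38,090 reallocated over remaining profit-interest units 18.
Redistributed shares: Nwosu 4,232.22 → $4,230; Vance 33,857.78 → $33,860.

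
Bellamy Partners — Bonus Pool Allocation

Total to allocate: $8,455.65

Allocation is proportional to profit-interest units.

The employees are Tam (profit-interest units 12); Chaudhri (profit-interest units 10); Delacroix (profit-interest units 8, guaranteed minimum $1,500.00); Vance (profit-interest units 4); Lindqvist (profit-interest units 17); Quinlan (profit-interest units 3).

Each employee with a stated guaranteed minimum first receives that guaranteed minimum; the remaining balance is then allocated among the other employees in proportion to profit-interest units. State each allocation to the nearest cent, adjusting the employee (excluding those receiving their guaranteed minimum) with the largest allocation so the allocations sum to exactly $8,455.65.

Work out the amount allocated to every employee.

Tam: $1,814.52; Chaudhri: $1,512.10; Delacroix: $1,500.00; Vance: $604.84; Lindqvist: $2,570.56; Quinlan: $453.63

Fund the minimums — Delacroix $1,500.00. Remaining pool $6,955.65.
Remaining pool split over remaining profit-interest units 46: Tam 1,814.5174 → $1,814.52; Chaudhri 1,512.0978 → $1,512.10; Vance 604.8391 → $604.84; Lindqvist 2,570.5663 → $2,570.57; Quinlan 453.6293 → $453.63.
Rounding difference −$0.01 applied to Lindqvist → $2,570.56.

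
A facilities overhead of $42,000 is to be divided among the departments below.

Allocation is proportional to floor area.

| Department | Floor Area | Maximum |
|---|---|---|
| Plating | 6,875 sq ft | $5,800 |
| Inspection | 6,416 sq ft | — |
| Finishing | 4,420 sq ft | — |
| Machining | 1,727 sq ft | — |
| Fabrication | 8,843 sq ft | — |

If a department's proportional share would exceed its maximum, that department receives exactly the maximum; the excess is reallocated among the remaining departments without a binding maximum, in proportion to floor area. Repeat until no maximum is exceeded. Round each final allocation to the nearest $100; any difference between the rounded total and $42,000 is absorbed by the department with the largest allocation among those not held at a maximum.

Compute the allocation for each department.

Plating: $5,800 · Inspection: $10,900 · Finishing: $7,500 · Machining: $2,900 · Fabrication: $14,900

Floor area total: 28,281.
Unconstrained shares: Plating 10,210.04; Inspection 9,528.38; Finishing 6,564.12; Machining 2,564.76; Fabrication 13,132.70.
Capped: Plating ($5,800); remaining pool $36,200 reallocated over remaining floor area 21,406.
Remaining shares: Inspection 10,850.19 → $10,900; Finishing 7,474.73 → $7,500; Machining 2,920.55 → $2,900; Fabrication 14,954.53 → $15,000.
Rounding difference −$100 applied to Fabrication → $14,900.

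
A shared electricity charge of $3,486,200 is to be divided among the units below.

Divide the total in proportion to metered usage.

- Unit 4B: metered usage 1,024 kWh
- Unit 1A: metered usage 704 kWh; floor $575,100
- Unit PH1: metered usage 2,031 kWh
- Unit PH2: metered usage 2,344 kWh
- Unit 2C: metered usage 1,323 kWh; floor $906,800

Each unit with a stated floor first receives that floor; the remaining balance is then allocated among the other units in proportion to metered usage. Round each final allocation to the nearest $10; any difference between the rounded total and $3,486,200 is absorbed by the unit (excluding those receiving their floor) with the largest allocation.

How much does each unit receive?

Fund the minimums — Unit 1A $575,100; Unit 2C $906,800. Remaining pool $2,004,300.
Remaining pool split over remaining metered usage 5,399: Unit 4B 380,145.06 → $380,150; Unit PH1 753,979.13 → $753,980; Unit PH2 870,175.81 → $870,180.
Rounding difference −$10 applied to Unit PH2 → $870,170.

Unit 4B: $380,150; Unit 1A: $575,100; Unit PH1: $753,980; Unit PH2: $870,170; Unit 2C: $906,800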